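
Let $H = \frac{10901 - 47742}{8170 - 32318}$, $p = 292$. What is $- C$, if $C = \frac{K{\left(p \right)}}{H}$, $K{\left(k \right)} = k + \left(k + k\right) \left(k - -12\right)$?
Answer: $- \frac{613455792}{5263} \approx -1.1656 \cdot 10^{5}$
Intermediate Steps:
$H = \frac{36841}{24148}$ ($H = - \frac{36841}{-24148} = \left(-36841\right) \left(- \frac{1}{24148}\right) = \frac{36841}{24148} \approx 1.5256$)
$K{\left(k \right)} = k + 2 k \left(12 + k\right)$ ($K{\left(k \right)} = k + 2 k \left(k + 12\right) = k + 2 k \left(12 + k\right)$)
$C = \frac{613455792}{5263}$ ($C = \frac{292 \left(25 + 2 \cdot 292\right)}{\frac{36841}{24148}} = 292 \left(25 + 584\right) \frac{24148}{36841} = 292 \cdot 609 \cdot \frac{24148}{36841} = 177828 \cdot \frac{24148}{36841} = \frac{613455792}{5263} \approx 1.1656 \cdot 10^{5}$)
$- C = \left(-1\right) \frac{613455792}{5263} = - \frac{613455792}{5263}$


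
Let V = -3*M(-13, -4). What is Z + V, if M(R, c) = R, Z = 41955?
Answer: 41994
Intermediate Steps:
V = 39 (V = -3*(-13) = 39)
Z + V = 41955 + 39 = 41994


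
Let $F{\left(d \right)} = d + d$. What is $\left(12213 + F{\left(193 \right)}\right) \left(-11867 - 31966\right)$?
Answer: $-552251967$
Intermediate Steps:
$F{\left(d \right)} = 2 d$
$\left(12213 + F{\left(193 \right)}\right) \left(-11867 - 31966\right) = \left(12213 + 2 \cdot 193\right) \left(-11867 - 31966\right) = \left(12213 + 386\right) \left(-43833\right) = 12599 \left(-43833\right) = -552251967$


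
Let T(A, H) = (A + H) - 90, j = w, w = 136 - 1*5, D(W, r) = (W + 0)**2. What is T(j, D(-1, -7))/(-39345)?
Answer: -14/13115 ≈ -0.0010675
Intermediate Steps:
D(W, r) = W**2
w = 131 (w = 136 - 5 = 131)
j = 131
T(A, H) = -90 + A + H
T(j, D(-1, -7))/(-39345) = (-90 + 131 + (-1)**2)/(-39345) = (-90 + 131 + 1)*(-1/39345) = 42*(-1/39345) = -14/13115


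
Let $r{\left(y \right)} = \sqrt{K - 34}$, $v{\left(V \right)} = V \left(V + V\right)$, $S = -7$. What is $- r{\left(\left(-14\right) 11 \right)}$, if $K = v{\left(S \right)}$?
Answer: $-8$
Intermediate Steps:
$v{\left(V \right)} = 2 V^{2}$ ($v{\left(V \right)} = V 2 V = 2 V^{2}$)
$K = 98$ ($K = 2 \left(-7\right)^{2} = 2 \cdot 49 = 98$)
$r{\left(y \right)} = 8$ ($r{\left(y \right)} = \sqrt{98 - 34} = \sqrt{64} = 8$)
$- r{\left(\left(-14\right) 11 \right)} = \left(-1\right) 8 = -8$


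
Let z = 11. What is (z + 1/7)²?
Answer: 6084/49 ≈ 124.16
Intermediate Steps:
(z + 1/7)² = (11 + 1/7)² = (11 + ⅐)² = (78/7)² = 6084/49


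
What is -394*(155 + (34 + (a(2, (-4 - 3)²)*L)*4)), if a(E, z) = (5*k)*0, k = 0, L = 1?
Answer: -74466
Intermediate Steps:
a(E, z) = 0 (a(E, z) = (5*0)*0 = 0*0 = 0)
-394*(155 + (34 + (a(2, (-4 - 3)²)*L)*4)) = -394*(155 + (34 + (0*1)*4)) = -394*(155 + (34 + 0*4)) = -394*(155 + (34 + 0)) = -394*(155 + 34) = -394*189 = -74466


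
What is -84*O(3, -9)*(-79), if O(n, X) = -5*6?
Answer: -199080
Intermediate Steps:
O(n, X) = -30
-84*O(3, -9)*(-79) = -84*(-30)*(-79) = 2520*(-79) = -199080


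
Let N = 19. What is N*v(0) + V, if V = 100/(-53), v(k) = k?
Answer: -100/53 ≈ -1.8868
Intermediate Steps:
V = -100/53 (V = 100*(-1/53) = -100/53 ≈ -1.8868)
N*v(0) + V = 19*0 - 100/53 = 0 - 100/53 = -100/53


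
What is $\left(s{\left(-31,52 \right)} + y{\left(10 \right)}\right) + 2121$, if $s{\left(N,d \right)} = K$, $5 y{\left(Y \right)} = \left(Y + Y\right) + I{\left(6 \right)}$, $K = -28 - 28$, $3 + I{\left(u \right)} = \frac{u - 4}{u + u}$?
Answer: $\frac{62053}{30} \approx 2068.4$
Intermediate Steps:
$I{\left(u \right)} = -3 + \frac{-4 + u}{2 u}$ ($I{\left(u \right)} = -3 + \frac{u - 4}{u + u} = -3 + \frac{-4 + u}{2 u}$)
$K = -56$ ($K = -28 - 28 = -56$)
$y{\left(Y \right)} = - \frac{17}{30} + \frac{2 Y}{5}$ ($y{\left(Y \right)} = \frac{\left(Y + Y\right) - \left(\frac{5}{2} + \frac{2}{6}\right)}{5} = \frac{2 Y - \frac{17}{6}}{5} = \frac{- \frac{17}{6} + 2 Y}{5} = - \frac{17}{30} + \frac{2 Y}{5}$)
$s{\left(N,d \right)} = -56$
$\left(s{\left(-31,52 \right)} + y{\left(10 \right)}\right) + 2121 = \left(-56 + \left(- \frac{17}{30} + \frac{2}{5} \cdot 10\right)\right) + 2121 = \left(-56 + \left(- \frac{17}{30} + 4\right)\right) + 2121 = \left(-56 + \frac{103}{30}\right) + 2121 = - \frac{1577}{30} + 2121 = \frac{62053}{30}$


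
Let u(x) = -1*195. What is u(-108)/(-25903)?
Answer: 195/25903 ≈ 0.0075281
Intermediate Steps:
u(x) = -195
u(-108)/(-25903) = -195/(-25903) = -195*(-1/25903) = 195/25903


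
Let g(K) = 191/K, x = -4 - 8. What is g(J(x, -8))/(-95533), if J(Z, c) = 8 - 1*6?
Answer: -191/191066 ≈ -0.00099965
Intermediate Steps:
x = -12
J(Z, c) = 2 (J(Z, c) = 8 - 6 = 2)
g(J(x, -8))/(-95533) = (191/2)/(-95533) = (191*(½))*(-1/95533) = (191/2)*(-1/95533) = -191/191066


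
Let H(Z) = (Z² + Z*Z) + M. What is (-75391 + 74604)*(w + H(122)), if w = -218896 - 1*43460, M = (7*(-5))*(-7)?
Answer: 182853941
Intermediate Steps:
M = 245 (M = -35*(-7) = 245)
H(Z) = 245 + 2*Z² (H(Z) = (Z² + Z*Z) + 245 = (Z² + Z²) + 245 = 2*Z² + 245 = 245 + 2*Z²)
w = -262356 (w = -218896 - 43460 = -262356)
(-75391 + 74604)*(w + H(122)) = (-75391 + 74604)*(-262356 + (245 + 2*122²)) = -787*(-262356 + (245 + 2*14884)) = -787*(-262356 + (245 + 29768)) = -787*(-262356 + 30013) = -787*(-232343) = 182853941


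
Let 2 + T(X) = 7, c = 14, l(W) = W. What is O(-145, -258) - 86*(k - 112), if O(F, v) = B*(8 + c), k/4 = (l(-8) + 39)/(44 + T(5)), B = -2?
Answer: 459148/49 ≈ 9370.4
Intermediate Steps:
T(X) = 5 (T(X) = -2 + 7 = 5)
k = 124/49 (k = 4*((-8 + 39)/(44 + 5)) = 4*(31/49) = 124/49 ≈ 2.5306)
O(F, v) = -44 (O(F, v) = -2*(8 + 14) = -2*22 = -44)
O(-145, -258) - 86*(k - 112) = -44 - 86*(124/49 - 112) = -44 - 86*(-5364/49) = -44 + 461304/49 = 459148/49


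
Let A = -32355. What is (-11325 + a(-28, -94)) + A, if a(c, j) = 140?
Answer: -43540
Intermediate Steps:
(-11325 + a(-28, -94)) + A = (-11325 + 140) - 32355 = -11185 - 32355 = -43540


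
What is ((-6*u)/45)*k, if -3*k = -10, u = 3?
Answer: -4/3 ≈ -1.3333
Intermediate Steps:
k = 10/3 (k = -⅓*(-10) = 10/3 ≈ 3.3333)
((-6*u)/45)*k = ((-6*3)/45)*(10/3) = ((1/45)*(-18))*(10/3) = -⅖*10/3 = -4/3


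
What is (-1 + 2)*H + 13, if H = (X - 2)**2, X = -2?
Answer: 29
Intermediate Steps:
H = 16 (H = (-2 - 2)**2 = (-4)**2 = 16)
(-1 + 2)*H + 13 = (-1 + 2)*16 + 13 = 1*16 + 13 = 16 + 13 = 29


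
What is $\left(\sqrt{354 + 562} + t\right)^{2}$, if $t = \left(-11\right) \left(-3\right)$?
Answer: $2005 + 132 \sqrt{229} \approx 4002.5$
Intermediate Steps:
$t = 33$
$\left(\sqrt{354 + 562} + t\right)^{2} = \left(\sqrt{354 + 562} + 33\right)^{2} = \left(\sqrt{916} + 33\right)^{2} = \left(2 \sqrt{229} + 33\right)^{2} = \left(33 + 2 \sqrt{229}\right)^{2}$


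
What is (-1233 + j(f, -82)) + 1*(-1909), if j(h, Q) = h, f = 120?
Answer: -3022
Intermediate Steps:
(-1233 + j(f, -82)) + 1*(-1909) = (-1233 + 120) + 1*(-1909) = -1113 - 1909 = -3022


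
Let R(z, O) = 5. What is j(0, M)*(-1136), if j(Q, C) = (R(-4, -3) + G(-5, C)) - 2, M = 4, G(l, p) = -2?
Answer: -1136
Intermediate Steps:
j(Q, C) = 1 (j(Q, C) = (5 - 2) - 2 = 3 - 2 = 1)
j(0, M)*(-1136) = 1*(-1136) = -1136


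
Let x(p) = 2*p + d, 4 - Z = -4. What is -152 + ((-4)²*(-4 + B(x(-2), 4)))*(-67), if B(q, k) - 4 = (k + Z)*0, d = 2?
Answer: -152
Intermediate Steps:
Z = 8 (Z = 4 - 1*(-4) = 4 + 4 = 8)
x(p) = 2 + 2*p (x(p) = 2*p + 2 = 2 + 2*p)
B(q, k) = 4 (B(q, k) = 4 + (k + 8)*0 = 4 + (8 + k)*0 = 4 + 0 = 4)
-152 + ((-4)²*(-4 + B(x(-2), 4)))*(-67) = -152 + ((-4)²*(-4 + 4))*(-67) = -152 + (16*0)*(-67) = -152 + 0*(-67) = -152 + 0 = -152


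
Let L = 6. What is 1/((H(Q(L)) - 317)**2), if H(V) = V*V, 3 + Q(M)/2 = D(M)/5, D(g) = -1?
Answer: 625/47623801 ≈ 1.3124e-5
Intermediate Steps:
Q(M) = -32/5 (Q(M) = -6 + 2*(-1/5) = -6 - 2/5 = -32/5)
H(V) = V**2
1/((H(Q(L)) - 317)**2) = 1/(((-32/5)**2 - 317)**2) = 1/((1024/25 - 317)**2) = 1/((-6901/25)**2) = 1/(47623801/625) = 625/47623801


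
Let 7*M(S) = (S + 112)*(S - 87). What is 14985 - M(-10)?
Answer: 114789/7 ≈ 16398.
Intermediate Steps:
M(S) = (-87 + S)*(112 + S)/7 (M(S) = ((S + 112)*(S - 87))/7 = ((112 + S)*(-87 + S))/7 = ((-87 + S)*(112 + S))/7 = (-87 + S)*(112 + S)/7)
14985 - M(-10) = 14985 - (-1392 + (⅐)*(-10)² + (25/7)*(-10)) = 14985 - (-1392 + (⅐)*100 - 250/7) = 14985 - (-1392 + 100/7 - 250/7) = 14985 - 1*(-9894/7) = 14985 + 9894/7 = 114789/7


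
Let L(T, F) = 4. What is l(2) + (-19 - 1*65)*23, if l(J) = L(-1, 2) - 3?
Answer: -1931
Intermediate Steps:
l(J) = 1 (l(J) = 4 - 3 = 1)
l(2) + (-19 - 1*65)*23 = 1 + (-19 - 1*65)*23 = 1 + (-19 - 65)*23 = 1 - 84*23 = 1 - 1932 = -1931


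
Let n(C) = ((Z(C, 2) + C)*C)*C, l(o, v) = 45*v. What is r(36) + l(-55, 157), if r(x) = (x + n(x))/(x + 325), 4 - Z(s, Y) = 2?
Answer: 2599749/361 ≈ 7201.5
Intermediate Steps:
Z(s, Y) = 2 (Z(s, Y) = 4 - 1*2 = 4 - 2 = 2)
n(C) = C²*(2 + C) (n(C) = ((2 + C)*C)*C = (C*(2 + C))*C = C²*(2 + C))
r(x) = (x + x²*(2 + x))/(325 + x) (r(x) = (x + x²*(2 + x))/(x + 325) = (x + x²*(2 + x))/(325 + x))
r(36) + l(-55, 157) = 36*(1 + 36*(2 + 36))/(325 + 36) + 45*157 = 36*(1 + 36*38)/361 + 7065 = 36*(1/361)*(1 + 1368) + 7065 = 36*(1/361)*1369 + 7065 = 49284/361 + 7065 = 2599749/361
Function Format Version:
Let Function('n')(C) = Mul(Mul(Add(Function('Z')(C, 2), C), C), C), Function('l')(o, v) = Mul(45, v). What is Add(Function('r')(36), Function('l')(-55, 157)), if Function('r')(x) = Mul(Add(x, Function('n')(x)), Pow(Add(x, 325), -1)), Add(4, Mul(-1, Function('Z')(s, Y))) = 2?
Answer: Rational(2599749, 361) ≈ 7201.5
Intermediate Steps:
Function('Z')(s, Y) = 2 (Function('Z')(s, Y) = Add(4, Mul(-1, 2)) = Add(4, -2) = 2)
Function('n')(C) = Mul(Pow(C, 2), Add(2, C)) (Function('n')(C) = Mul(Mul(Add(2, C), C), C) = Mul(Mul(C, Add(2, C)), C) = Mul(Pow(C, 2), Add(2, C)))
Function('r')(x) = Mul(Pow(Add(325, x), -1), Add(x, Mul(Pow(x, 2), Add(2, x)))) (Function('r')(x) = Mul(Add(x, Mul(Pow(x, 2), Add(2, x))), Pow(Add(x, 325), -1)) = Mul(Add(x, Mul(Pow(x, 2), Add(2, x))), Pow(Add(325, x), -1)) = Mul(Pow(Add(325, x), -1), Add(x, Mul(Pow(x, 2), Add(2, x)))))
Add(Function('r')(36), Function('l')(-55, 157)) = Add(Mul(36, Pow(Add(325, 36), -1), Add(1, Mul(36, Add(2, 36)))), Mul(45, 157)) = Add(Mul(36, Pow(361, -1), Add(1, Mul(36, 38))), 7065) = Add(Mul(36, Rational(1, 361), Add(1, 1368)), 7065) = Add(Mul(36, Rational(1, 361), 1369), 7065) = Add(Rational(49284, 361), 7065) = Rational(2599749, 361)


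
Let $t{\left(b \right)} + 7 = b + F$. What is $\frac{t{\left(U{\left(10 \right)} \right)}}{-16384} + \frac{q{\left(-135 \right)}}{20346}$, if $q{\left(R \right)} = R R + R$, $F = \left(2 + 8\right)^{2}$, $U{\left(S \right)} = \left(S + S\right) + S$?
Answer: $\frac{48980667}{55558144} \approx 0.88161$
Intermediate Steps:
$U{\left(S \right)} = 3 S$ ($U{\left(S \right)} = 2 S + S = 3 S$)
$F = 100$ ($F = 10^{2} = 100$)
$t{\left(b \right)} = 93 + b$ ($t{\left(b \right)} = -7 + \left(b + 100\right) = -7 + \left(100 + b\right) = 93 + b$)
$q{\left(R \right)} = R + R^{2}$ ($q{\left(R \right)} = R^{2} + R = R + R^{2}$)
$\frac{t{\left(U{\left(10 \right)} \right)}}{-16384} + \frac{q{\left(-135 \right)}}{20346} = \frac{93 + 3 \cdot 10}{-16384} + \frac{\left(-135\right) \left(1 - 135\right)}{20346} = \left(93 + 30\right) \left(- \frac{1}{16384}\right) + \left(-135\right) \left(-134\right) \frac{1}{20346} = 123 \left(- \frac{1}{16384}\right) + 18090 \cdot \frac{1}{20346} = - \frac{123}{16384} + \frac{3015}{3391} = \frac{48980667}{55558144}$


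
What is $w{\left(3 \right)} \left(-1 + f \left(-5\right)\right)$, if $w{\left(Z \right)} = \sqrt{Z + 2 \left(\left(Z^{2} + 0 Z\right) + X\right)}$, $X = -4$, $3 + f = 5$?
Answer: $- 11 \sqrt{13} \approx -39.661$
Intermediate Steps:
$f = 2$ ($f = -3 + 5 = 2$)
$w{\left(Z \right)} = \sqrt{-8 + Z + 2 Z^{2}}$ ($w{\left(Z \right)} = \sqrt{Z + 2 \left(\left(Z^{2} + 0 Z\right) - 4\right)} = \sqrt{Z + 2 \left(\left(Z^{2} + 0\right) - 4\right)} = \sqrt{Z + 2 \left(Z^{2} - 4\right)} = \sqrt{Z + 2 \left(-4 + Z^{2}\right)} = \sqrt{Z + \left(-8 + 2 Z^{2}\right)} = \sqrt{-8 + Z + 2 Z^{2}}$)
$w{\left(3 \right)} \left(-1 + f \left(-5\right)\right) = \sqrt{-8 + 3 + 2 \cdot 3^{2}} \left(-1 + 2 \left(-5\right)\right) = \sqrt{-8 + 3 + 2 \cdot 9} \left(-1 - 10\right) = \sqrt{-8 + 3 + 18} \left(-11\right) = \sqrt{13} \left(-11\right) = - 11 \sqrt{13}$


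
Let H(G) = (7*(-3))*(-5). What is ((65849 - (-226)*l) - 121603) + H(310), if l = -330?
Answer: -130229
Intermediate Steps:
H(G) = 105 (H(G) = -21*(-5) = 105)
((65849 - (-226)*l) - 121603) + H(310) = ((65849 - (-226)*(-330)) - 121603) + 105 = ((65849 - 1*74580) - 121603) + 105 = ((65849 - 74580) - 121603) + 105 = (-8731 - 121603) + 105 = -130334 + 105 = -130229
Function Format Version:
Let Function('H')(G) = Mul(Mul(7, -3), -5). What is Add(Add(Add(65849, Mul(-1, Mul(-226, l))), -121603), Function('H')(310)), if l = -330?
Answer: -130229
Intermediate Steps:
Function('H')(G) = 105 (Function('H')(G) = Mul(-21, -5) = 105)
Add(Add(Add(65849, Mul(-1, Mul(-226, l))), -121603), Function('H')(310)) = Add(Add(Add(65849, Mul(-1, Mul(-226, -330))), -121603), 105) = Add(Add(Add(65849, Mul(-1, 74580)), -121603), 105) = Add(Add(Add(65849, -74580), -121603), 105) = Add(Add(-8731, -121603), 105) = Add(-130334, 105) = -130229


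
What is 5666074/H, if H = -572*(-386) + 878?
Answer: 2833037/110835 ≈ 25.561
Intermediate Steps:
H = 221670 (H = 220792 + 878 = 221670)
5666074/H = 5666074/221670 = 5666074*(1/221670) = 2833037/110835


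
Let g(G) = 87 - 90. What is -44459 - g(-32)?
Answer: -44456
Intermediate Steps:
g(G) = -3
-44459 - g(-32) = -44459 - 1*(-3) = -44459 + 3 = -44456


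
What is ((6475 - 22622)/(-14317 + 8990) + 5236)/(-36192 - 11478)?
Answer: -9302773/84646030 ≈ -0.10990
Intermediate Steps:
((6475 - 22622)/(-14317 + 8990) + 5236)/(-36192 - 11478) = (-16147/(-5327) + 5236)/(-47670) = (-16147*(-1/5327) + 5236)*(-1/47670) = (16147/5327 + 5236)*(-1/47670) = (27908319/5327)*(-1/47670) = -9302773/84646030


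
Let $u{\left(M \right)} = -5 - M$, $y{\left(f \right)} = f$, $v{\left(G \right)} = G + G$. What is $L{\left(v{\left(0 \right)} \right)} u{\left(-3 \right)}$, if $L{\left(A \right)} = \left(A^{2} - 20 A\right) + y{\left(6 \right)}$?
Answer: $-12$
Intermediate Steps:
$v{\left(G \right)} = 2 G$
$L{\left(A \right)} = 6 + A^{2} - 20 A$ ($L{\left(A \right)} = \left(A^{2} - 20 A\right) + 6 = 6 + A^{2} - 20 A$)
$L{\left(v{\left(0 \right)} \right)} u{\left(-3 \right)} = \left(6 + \left(2 \cdot 0\right)^{2} - 20 \cdot 2 \cdot 0\right) \left(-5 - -3\right) = \left(6 + 0^{2} - 0\right) \left(-5 + 3\right) = \left(6 + 0 + 0\right) \left(-2\right) = 6 \left(-2\right) = -12$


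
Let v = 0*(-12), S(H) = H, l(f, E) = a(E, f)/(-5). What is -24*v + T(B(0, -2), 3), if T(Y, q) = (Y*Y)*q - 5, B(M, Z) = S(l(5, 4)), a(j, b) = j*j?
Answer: 643/25 ≈ 25.720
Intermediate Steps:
a(j, b) = j²
l(f, E) = -E²/5 (l(f, E) = E²/(-5) = E²*(-⅕) = -E²/5)
B(M, Z) = -16/5 (B(M, Z) = -⅕*4² = -⅕*16 = -16/5)
T(Y, q) = -5 + q*Y² (T(Y, q) = Y²*q - 5 = q*Y² - 5 = -5 + q*Y²)
v = 0
-24*v + T(B(0, -2), 3) = -24*0 + (-5 + 3*(-16/5)²) = 0 + (-5 + 3*(256/25)) = 0 + (-5 + 768/25) = 0 + 643/25 = 643/25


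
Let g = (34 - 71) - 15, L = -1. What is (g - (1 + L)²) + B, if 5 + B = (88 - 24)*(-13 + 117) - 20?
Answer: 6579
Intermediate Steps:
g = -52 (g = -37 - 15 = -52)
B = 6631 (B = -5 + ((88 - 24)*(-13 + 117) - 20) = -5 + (64*104 - 20) = -5 + (6656 - 20) = -5 + 6636 = 6631)
(g - (1 + L)²) + B = (-52 - (1 - 1)²) + 6631 = (-52 - 1*0²) + 6631 = (-52 - 1*0) + 6631 = (-52 + 0) + 6631 = -52 + 6631 = 6579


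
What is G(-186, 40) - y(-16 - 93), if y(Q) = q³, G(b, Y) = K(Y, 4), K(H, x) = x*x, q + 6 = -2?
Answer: 528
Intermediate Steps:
q = -8 (q = -6 - 2 = -8)
K(H, x) = x²
G(b, Y) = 16 (G(b, Y) = 4² = 16)
y(Q) = -512 (y(Q) = (-8)³ = -512)
G(-186, 40) - y(-16 - 93) = 16 - 1*(-512) = 16 + 512 = 528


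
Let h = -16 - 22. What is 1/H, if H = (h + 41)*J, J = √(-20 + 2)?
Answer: -I*√2/18 ≈ -0.078567*I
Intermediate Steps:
h = -38
J = 3*I*√2 (J = √(-18) = 3*I*√2 ≈ 4.2426*I)
H = 9*I*√2 (H = (-38 + 41)*(3*I*√2) = 3*(3*I*√2) = 9*I*√2 ≈ 12.728*I)
1/H = 1/(9*I*√2) = -I*√2/18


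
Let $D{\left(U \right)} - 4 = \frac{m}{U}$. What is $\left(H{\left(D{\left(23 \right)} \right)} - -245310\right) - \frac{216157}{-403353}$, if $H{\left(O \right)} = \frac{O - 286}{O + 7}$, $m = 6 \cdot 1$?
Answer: $\frac{25624592084593}{104468427} \approx 2.4529 \cdot 10^{5}$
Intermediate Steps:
$m = 6$
$D{\left(U \right)} = 4 + \frac{6}{U}$
$H{\left(O \right)} = \frac{-286 + O}{7 + O}$
$\left(H{\left(D{\left(23 \right)} \right)} - -245310\right) - \frac{216157}{-403353} = \left(\frac{-286 + \left(4 + \frac{6}{23}\right)}{7 + \left(4 + \frac{6}{23}\right)} - -245310\right) - \frac{216157}{-403353} = \left(\frac{-286 + \left(4 + 6 \cdot \frac{1}{23}\right)}{7 + \left(4 + 6 \cdot \frac{1}{23}\right)} + 245310\right) - 216157 \left(- \frac{1}{403353}\right) = \left(\frac{-286 + \left(4 + \frac{6}{23}\right)}{7 + \left(4 + \frac{6}{23}\right)} + 245310\right) - - \frac{216157}{403353} = \left(\frac{-286 + \frac{98}{23}}{7 + \frac{98}{23}} + 245310\right) + \frac{216157}{403353} = \left(\frac{1}{\frac{259}{23}} \left(- \frac{6480}{23}\right) + 245310\right) + \frac{216157}{403353} = \left(\frac{23}{259} \left(- \frac{6480}{23}\right) + 245310\right) + \frac{216157}{403353} = \left(- \frac{6480}{259} + 245310\right) + \frac{216157}{403353} = \frac{63528810}{259} + \frac{216157}{403353} = \frac{25624592084593}{104468427}$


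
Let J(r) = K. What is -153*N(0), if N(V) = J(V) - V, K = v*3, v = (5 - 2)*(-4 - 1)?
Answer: 6885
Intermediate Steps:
v = -15 (v = 3*(-5) = -15)
K = -45 (K = -15*3 = -45)
J(r) = -45
N(V) = -45 - V
-153*N(0) = -153*(-45 - 1*0) = -153*(-45 + 0) = -153*(-45) = 6885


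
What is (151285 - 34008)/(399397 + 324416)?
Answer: 117277/723813 ≈ 0.16203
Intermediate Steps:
(151285 - 34008)/(399397 + 324416) = 117277/723813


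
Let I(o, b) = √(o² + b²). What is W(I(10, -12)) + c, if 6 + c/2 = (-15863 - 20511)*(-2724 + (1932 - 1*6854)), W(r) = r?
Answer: 556231196 + 2*√61 ≈ 5.5623e+8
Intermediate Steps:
I(o, b) = √(b² + o²)
c = 556231196 (c = -12 + 2*((-15863 - 20511)*(-2724 + (1932 - 1*6854))) = -12 + 2*(-36374*(-2724 + (1932 - 6854))) = -12 + 2*(-36374*(-2724 - 4922)) = -12 + 2*(-36374*(-7646)) = -12 + 2*278115604 = -12 + 556231208 = 556231196)
W(I(10, -12)) + c = √((-12)² + 10²) + 556231196 = √(144 + 100) + 556231196 = √244 + 556231196 = 2*√61 + 556231196 = 556231196 + 2*√61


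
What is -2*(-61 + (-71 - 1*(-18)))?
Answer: 228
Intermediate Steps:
-2*(-61 + (-71 - 1*(-18))) = -2*(-61 + (-71 + 18)) = -2*(-61 - 53) = -2*(-114) = 228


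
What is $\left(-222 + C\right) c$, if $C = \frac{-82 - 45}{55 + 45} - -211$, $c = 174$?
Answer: $- \frac{106749}{50} \approx -2135.0$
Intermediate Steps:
$C = \frac{20973}{100}$ ($C = - \frac{127}{100} + 211 = \frac{20973}{100} \approx 209.73$)
$\left(-222 + C\right) c = \left(-222 + \frac{20973}{100}\right) 174 = \left(- \frac{1227}{100}\right) 174 = - \frac{106749}{50}$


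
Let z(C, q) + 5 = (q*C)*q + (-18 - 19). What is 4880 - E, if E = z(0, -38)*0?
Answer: 4880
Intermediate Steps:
z(C, q) = -42 + C*q² (z(C, q) = -5 + ((q*C)*q + (-18 - 19)) = -5 + ((C*q)*q - 37) = -5 + (C*q² - 37) = -5 + (-37 + C*q²) = -42 + C*q²)
E = 0 (E = (-42 + 0*(-38)²)*0 = (-42 + 0*1444)*0 = (-42 + 0)*0 = -42*0 = 0)
4880 - E = 4880 - 1*0 = 4880 + 0 = 4880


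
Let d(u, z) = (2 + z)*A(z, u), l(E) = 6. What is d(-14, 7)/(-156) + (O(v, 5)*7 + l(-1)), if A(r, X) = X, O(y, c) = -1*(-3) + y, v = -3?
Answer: 177/26 ≈ 6.8077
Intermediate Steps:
O(y, c) = 3 + y
d(u, z) = u*(2 + z) (d(u, z) = (2 + z)*u = u*(2 + z))
d(-14, 7)/(-156) + (O(v, 5)*7 + l(-1)) = (-14*(2 + 7))/(-156) + ((3 - 3)*7 + 6) = -(-7)*9/78 + (0*7 + 6) = -1/156*(-126) + (0 + 6) = 21/26 + 6 = 177/26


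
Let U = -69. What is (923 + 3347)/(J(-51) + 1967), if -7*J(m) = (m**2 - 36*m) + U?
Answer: 4270/1343 ≈ 3.1794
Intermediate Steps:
J(m) = 69/7 - m**2/7 + 36*m/7 (J(m) = -((m**2 - 36*m) - 69)/7 = -(-69 + m**2 - 36*m)/7 = 69/7 - m**2/7 + 36*m/7)
(923 + 3347)/(J(-51) + 1967) = (923 + 3347)/((69/7 - 1/7*(-51)**2 + (36/7)*(-51)) + 1967) = 4270/((69/7 - 1/7*2601 - 1836/7) + 1967) = 4270/((69/7 - 2601/7 - 1836/7) + 1967) = 4270/(-624 + 1967) = 4270/1343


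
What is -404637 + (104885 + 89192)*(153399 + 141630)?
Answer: 57257938596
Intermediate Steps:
-404637 + (104885 + 89192)*(153399 + 141630) = -404637 + 194077*295029 = -404637 + 57258343233 = 57257938596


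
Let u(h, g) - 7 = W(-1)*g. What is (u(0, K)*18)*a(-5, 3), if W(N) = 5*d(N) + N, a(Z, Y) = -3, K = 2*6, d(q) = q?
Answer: 3510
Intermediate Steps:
K = 12
W(N) = 6*N (W(N) = 5*N + N = 6*N)
u(h, g) = 7 - 6*g (u(h, g) = 7 + (6*(-1))*g = 7 - 6*g)
(u(0, K)*18)*a(-5, 3) = ((7 - 6*12)*18)*(-3) = ((7 - 72)*18)*(-3) = -65*18*(-3) = -1170*(-3) = 3510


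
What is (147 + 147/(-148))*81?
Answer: 1750329/148 ≈ 11827.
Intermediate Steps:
(147 + 147/(-148))*81 = (147 + 147*(-1/148))*81 = (147 - 147/148)*81 = (21609/148)*81 = 1750329/148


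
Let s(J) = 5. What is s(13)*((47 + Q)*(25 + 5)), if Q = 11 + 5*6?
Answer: 13200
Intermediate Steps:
Q = 41 (Q = 11 + 30 = 41)
s(13)*((47 + Q)*(25 + 5)) = 5*((47 + 41)*(25 + 5)) = 5*(88*30) = 5*2640 = 13200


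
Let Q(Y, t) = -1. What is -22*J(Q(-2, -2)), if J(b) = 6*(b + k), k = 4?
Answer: -396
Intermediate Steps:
J(b) = 24 + 6*b (J(b) = 6*(b + 4) = 6*(4 + b) = 24 + 6*b)
-22*J(Q(-2, -2)) = -22*(24 + 6*(-1)) = -22*(24 - 6) = -22*18 = -396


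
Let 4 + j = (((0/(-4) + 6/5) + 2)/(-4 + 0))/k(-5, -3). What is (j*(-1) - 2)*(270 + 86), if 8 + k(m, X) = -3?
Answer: 37736/55 ≈ 686.11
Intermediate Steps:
k(m, X) = -11 (k(m, X) = -8 - 3 = -11)
j = -216/55 (j = -4 + (((0/(-4) + 6/5) + 2)/(-4 + 0))/(-11) = -4 + (((0*(-¼) + 6*(⅕)) + 2)/(-4))*(-1/11) = -4 + (((0 + 6/5) + 2)*(-¼))*(-1/11) = -4 + ((6/5 + 2)*(-¼))*(-1/11) = -4 + ((16/5)*(-¼))*(-1/11) = -4 - ⅘*(-1/11) = -4 + 4/55 = -216/55 ≈ -3.9273)
(j*(-1) - 2)*(270 + 86) = (-216/55*(-1) - 2)*(270 + 86) = (216/55 - 2)*356 = (106/55)*356 = 37736/55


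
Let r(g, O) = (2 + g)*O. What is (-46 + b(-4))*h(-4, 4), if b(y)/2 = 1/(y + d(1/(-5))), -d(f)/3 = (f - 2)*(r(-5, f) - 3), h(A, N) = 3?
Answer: -34299/248 ≈ -138.30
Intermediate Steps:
r(g, O) = O*(2 + g)
d(f) = -3*(-3 - 3*f)*(-2 + f) (d(f) = -3*(f - 2)*(f*(2 - 5) - 3) = -3*(-2 + f)*(f*(-3) - 3) = -3*(-2 + f)*(-3*f - 3) = -3*(-2 + f)*(-3 - 3*f) = -3*(-3 - 3*f)*(-2 + f))
b(y) = 2/(-396/25 + y) (b(y) = 2/(y + (-18 - 9/(-5) + 9*(1/(-5))²)) = 2/(y + (-18 - 9*(-⅕) + 9*(-⅕)²)) = 2/(y + (-18 + 9/5 + 9*(1/25))) = 2/(y + (-18 + 9/5 + 9/25)) = 2/(y - 396/25) = 2/(-396/25 + y))
(-46 + b(-4))*h(-4, 4) = (-46 + 50/(-396 + 25*(-4)))*3 = (-46 + 50/(-396 - 100))*3 = (-46 + 50/(-496))*3 = (-46 + 50*(-1/496))*3 = (-46 - 25/248)*3 = -11433/248*3 = -34299/248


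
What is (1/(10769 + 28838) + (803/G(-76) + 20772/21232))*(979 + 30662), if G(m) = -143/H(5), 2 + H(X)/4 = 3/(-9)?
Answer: 4616842724930855/2733041428 ≈ 1.6893e+6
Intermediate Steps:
H(X) = -28/3 (H(X) = -8 + 4*(3/(-9)) = -8 + 4*(3*(-⅑)) = -8 + 4*(-⅓) = -8 - 4/3 = -28/3)
G(m) = 429/28 (G(m) = -143/(-28/3) = -143*(-3/28) = 429/28)
(1/(10769 + 28838) + (803/G(-76) + 20772/21232))*(979 + 30662) = (1/(10769 + 28838) + (803/(429/28) + 20772/21232))*(979 + 30662) = (1/39607 + (803*(28/429) + 20772*(1/21232)))*31641 = (1/39607 + (2044/39 + 5193/5308))*31641 = (1/39607 + 11052079/207012)*31641 = (437739899965/8199124284)*31641 = 4616842724930855/2733041428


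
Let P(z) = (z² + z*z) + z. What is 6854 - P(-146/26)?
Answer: 1148617/169 ≈ 6796.5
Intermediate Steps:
P(z) = z + 2*z² (P(z) = (z² + z²) + z = 2*z² + z = z + 2*z²)
6854 - P(-146/26) = 6854 - (-146/26)*(1 + 2*(-146/26)) = 6854 - (-146*1/26)*(1 + 2*(-146*1/26)) = 6854 - (-73)*(1 + 2*(-73/13))/13 = 6854 - (-73)*(1 - 146/13)/13 = 6854 - (-73)*(-133)/(13*13) = 6854 - 1*9709/169 = 6854 - 9709/169 = 1148617/169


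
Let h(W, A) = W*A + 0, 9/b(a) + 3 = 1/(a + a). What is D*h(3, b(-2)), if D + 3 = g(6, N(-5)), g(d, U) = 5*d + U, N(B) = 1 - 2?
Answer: -216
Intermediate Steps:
N(B) = -1
b(a) = 9/(-3 + 1/(2*a)) (b(a) = 9/(-3 + 1/(a + a)) = 9/(-3 + 1/(2*a)))
g(d, U) = U + 5*d
h(W, A) = A*W (h(W, A) = A*W + 0 = A*W)
D = 26 (D = -3 + (-1 + 5*6) = -3 + (-1 + 30) = -3 + 29 = 26)
D*h(3, b(-2)) = 26*(-18*(-2)/(-1 + 6*(-2))*3) = 26*(-18*(-2)/(-1 - 12)*3) = 26*(-18*(-2)/(-13)*3) = 26*(-18*(-2)*(-1/13)*3) = 26*(-36/13*3) = 26*(-108/13) = -216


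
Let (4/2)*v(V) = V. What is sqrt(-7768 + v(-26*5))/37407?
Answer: I*sqrt(7833)/37407 ≈ 0.002366*I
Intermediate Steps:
v(V) = V/2
sqrt(-7768 + v(-26*5))/37407 = sqrt(-7768 + (-26*5)/2)/37407 = sqrt(-7768 + (1/2)*(-130))*(1/37407) = sqrt(-7768 - 65)*(1/37407) = sqrt(-7833)*(1/37407) = (I*sqrt(7833))*(1/37407) = I*sqrt(7833)/37407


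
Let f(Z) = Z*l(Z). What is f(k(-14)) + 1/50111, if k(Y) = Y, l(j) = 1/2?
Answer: -350776/50111 ≈ -7.0000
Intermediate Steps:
l(j) = 1/2
f(Z) = Z/2 (f(Z) = Z*(1/2) = Z/2)
f(k(-14)) + 1/50111 = (1/2)*(-14) + 1/50111 = -7 + 1/50111 = -350776/50111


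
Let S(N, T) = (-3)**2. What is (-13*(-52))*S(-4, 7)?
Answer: 6084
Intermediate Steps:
S(N, T) = 9
(-13*(-52))*S(-4, 7) = -13*(-52)*9 = 676*9 = 6084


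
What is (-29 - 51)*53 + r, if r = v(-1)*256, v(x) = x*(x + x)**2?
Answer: -5264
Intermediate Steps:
v(x) = 4*x**3 (v(x) = x*(2*x)**2 = x*(4*x**2) = 4*x**3)
r = -1024 (r = (4*(-1)**3)*256 = (4*(-1))*256 = -4*256 = -1024)
(-29 - 51)*53 + r = (-29 - 51)*53 - 1024 = -80*53 - 1024 = -4240 - 1024 = -5264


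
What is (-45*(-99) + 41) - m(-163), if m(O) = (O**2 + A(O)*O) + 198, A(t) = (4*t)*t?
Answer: 17300717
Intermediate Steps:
A(t) = 4*t**2
m(O) = 198 + O**2 + 4*O**3 (m(O) = (O**2 + (4*O**2)*O) + 198 = (O**2 + 4*O**3) + 198 = 198 + O**2 + 4*O**3)
(-45*(-99) + 41) - m(-163) = (-45*(-99) + 41) - (198 + (-163)**2 + 4*(-163)**3) = (4455 + 41) - (198 + 26569 + 4*(-4330747)) = 4496 - (198 + 26569 - 17322988) = 4496 - 1*(-17296221) = 4496 + 17296221 = 17300717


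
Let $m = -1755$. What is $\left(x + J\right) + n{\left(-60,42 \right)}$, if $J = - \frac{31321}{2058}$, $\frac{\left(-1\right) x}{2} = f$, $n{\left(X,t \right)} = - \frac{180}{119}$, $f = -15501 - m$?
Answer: $\frac{961249735}{34986} \approx 27475.0$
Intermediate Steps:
$f = -13746$ ($f = -15501 - -1755 = -15501 + 1755 = -13746$)
$n{\left(X,t \right)} = - \frac{180}{119}$ ($n{\left(X,t \right)} = \left(-180\right) \frac{1}{119} = - \frac{180}{119}$)
$x = 27492$ ($x = \left(-2\right) \left(-13746\right) = 27492$)
$J = - \frac{31321}{2058}$ ($J = \left(-31321\right) \frac{1}{2058} = - \frac{31321}{2058} \approx -15.219$)
$\left(x + J\right) + n{\left(-60,42 \right)} = \left(27492 - \frac{31321}{2058}\right) - \frac{180}{119} = \frac{56547215}{2058} - \frac{180}{119} = \frac{961249735}{34986}$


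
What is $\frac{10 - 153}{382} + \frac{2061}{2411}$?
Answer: $\frac{442529}{921002} \approx 0.48049$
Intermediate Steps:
$\frac{10 - 153}{382} + \frac{2061}{2411} = \left(10 - 153\right) \frac{1}{382} + 2061 \cdot \frac{1}{2411} = \left(-143\right) \frac{1}{382} + \frac{2061}{2411} = - \frac{143}{382} + \frac{2061}{2411} = \frac{442529}{921002}$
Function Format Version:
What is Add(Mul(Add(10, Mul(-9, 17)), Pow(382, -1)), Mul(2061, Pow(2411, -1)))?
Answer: Rational(442529, 921002) ≈ 0.48049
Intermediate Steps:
Add(Mul(Add(10, Mul(-9, 17)), Pow(382, -1)), Mul(2061, Pow(2411, -1))) = Add(Mul(Add(10, -153), Rational(1, 382)), Mul(2061, Rational(1, 2411))) = Add(Mul(-143, Rational(1, 382)), Rational(2061, 2411)) = Add(Rational(-143, 382), Rational(2061, 2411)) = Rational(442529, 921002)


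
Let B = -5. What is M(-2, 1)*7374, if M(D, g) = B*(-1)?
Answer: 36870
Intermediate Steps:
M(D, g) = 5 (M(D, g) = -5*(-1) = 5)
M(-2, 1)*7374 = 5*7374 = 36870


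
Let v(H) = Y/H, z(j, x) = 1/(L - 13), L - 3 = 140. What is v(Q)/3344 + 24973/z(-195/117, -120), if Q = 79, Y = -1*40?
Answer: 107205592775/33022 ≈ 3.2465e+6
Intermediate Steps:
L = 143 (L = 3 + 140 = 143)
Y = -40
z(j, x) = 1/130 (z(j, x) = 1/(143 - 13) = 1/130)
v(H) = -40/H
v(Q)/3344 + 24973/z(-195/117, -120) = -40/79/3344 + 24973/(1/130) = -40*1/79*(1/3344) + 24973*130 = -40/79*1/3344 + 3246490 = -5/33022 + 3246490 = 107205592775/33022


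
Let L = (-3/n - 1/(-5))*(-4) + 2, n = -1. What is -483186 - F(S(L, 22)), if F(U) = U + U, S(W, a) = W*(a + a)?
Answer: -2411178/5 ≈ -4.8224e+5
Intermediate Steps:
L = -54/5 (L = (-3/(-1) - 1/(-5))*(-4) + 2 = (-3*(-1) - 1*(-1/5))*(-4) + 2 = (3 + 1/5)*(-4) + 2 = (16/5)*(-4) + 2 = -64/5 + 2 = -54/5 ≈ -10.800)
S(W, a) = 2*W*a (S(W, a) = W*(2*a) = 2*W*a)
F(U) = 2*U
-483186 - F(S(L, 22)) = -483186 - 2*2*(-54/5)*22 = -483186 - 2*(-2376)/5 = -483186 - 1*(-4752/5) = -483186 + 4752/5 = -2411178/5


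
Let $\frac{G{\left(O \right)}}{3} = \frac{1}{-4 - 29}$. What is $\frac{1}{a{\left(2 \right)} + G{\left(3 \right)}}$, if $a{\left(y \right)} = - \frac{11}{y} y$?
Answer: $- \frac{11}{122} \approx -0.090164$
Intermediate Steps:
$a{\left(y \right)} = -11$
$G{\left(O \right)} = - \frac{1}{11}$ ($G{\left(O \right)} = \frac{3}{-4 - 29} = \frac{3}{-33} = 3 \left(- \frac{1}{33}\right) = - \frac{1}{11}$)
$\frac{1}{a{\left(2 \right)} + G{\left(3 \right)}} = \frac{1}{-11 - \frac{1}{11}} = \frac{1}{- \frac{122}{11}} = - \frac{11}{122}$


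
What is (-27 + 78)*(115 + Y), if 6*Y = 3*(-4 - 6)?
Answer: 5610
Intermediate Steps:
Y = -5 (Y = (3*(-4 - 6))/6 = (3*(-10))/6 = (1/6)*(-30) = -5)
(-27 + 78)*(115 + Y) = (-27 + 78)*(115 - 5) = 51*110 = 5610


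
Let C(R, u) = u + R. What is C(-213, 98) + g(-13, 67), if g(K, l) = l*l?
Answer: 4374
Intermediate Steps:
g(K, l) = l²
C(R, u) = R + u
C(-213, 98) + g(-13, 67) = (-213 + 98) + 67² = -115 + 4489 = 4374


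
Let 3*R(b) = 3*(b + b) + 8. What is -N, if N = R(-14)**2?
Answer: -5776/9 ≈ -641.78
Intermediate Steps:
R(b) = 8/3 + 2*b (R(b) = (3*(b + b) + 8)/3 = (3*(2*b) + 8)/3 = (6*b + 8)/3 = (8 + 6*b)/3 = 8/3 + 2*b)
N = 5776/9 (N = (8/3 + 2*(-14))**2 = (8/3 - 28)**2 = (-76/3)**2 = 5776/9 ≈ 641.78)
-N = -1*5776/9 = -5776/9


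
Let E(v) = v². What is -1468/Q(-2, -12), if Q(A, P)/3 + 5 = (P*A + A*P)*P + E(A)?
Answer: 1468/1731 ≈ 0.84806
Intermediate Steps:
Q(A, P) = -15 + 3*A² + 6*A*P² (Q(A, P) = -15 + 3*((P*A + A*P)*P + A²) = -15 + 3*((A*P + A*P)*P + A²) = -15 + 3*((2*A*P)*P + A²) = -15 + 3*(2*A*P² + A²) = -15 + 3*(A² + 2*A*P²) = -15 + (3*A² + 6*A*P²) = -15 + 3*A² + 6*A*P²)
-1468/Q(-2, -12) = -1468/(-15 + 3*(-2)² + 6*(-2)*(-12)²) = -1468/(-15 + 3*4 + 6*(-2)*144) = -1468/(-15 + 12 - 1728) = -1468/(-1731) = -1468*(-1/1731) = 1468/1731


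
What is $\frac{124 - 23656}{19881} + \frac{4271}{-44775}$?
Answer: $- \frac{126506339}{98907975} \approx -1.279$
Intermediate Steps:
$\frac{124 - 23656}{19881} + \frac{4271}{-44775} = \left(-23532\right) \frac{1}{19881} + 4271 \left(- \frac{1}{44775}\right) = - \frac{7844}{6627} - \frac{4271}{44775} = - \frac{126506339}{98907975}$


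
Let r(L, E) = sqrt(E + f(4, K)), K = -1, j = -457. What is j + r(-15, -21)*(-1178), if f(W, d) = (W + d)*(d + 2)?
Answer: -457 - 3534*I*sqrt(2) ≈ -457.0 - 4997.8*I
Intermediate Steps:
f(W, d) = (2 + d)*(W + d) (f(W, d) = (W + d)*(2 + d) = (2 + d)*(W + d))
r(L, E) = sqrt(3 + E) (r(L, E) = sqrt(E + ((-1)**2 + 2*4 + 2*(-1) + 4*(-1))) = sqrt(E + (1 + 8 - 2 - 4)) = sqrt(E + 3) = sqrt(3 + E))
j + r(-15, -21)*(-1178) = -457 + sqrt(3 - 21)*(-1178) = -457 + sqrt(-18)*(-1178) = -457 + (3*I*sqrt(2))*(-1178) = -457 - 3534*I*sqrt(2)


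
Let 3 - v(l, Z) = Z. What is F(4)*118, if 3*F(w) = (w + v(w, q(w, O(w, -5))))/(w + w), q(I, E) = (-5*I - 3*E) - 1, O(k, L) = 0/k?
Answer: 413/3 ≈ 137.67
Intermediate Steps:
O(k, L) = 0
q(I, E) = -1 - 5*I - 3*E
v(l, Z) = 3 - Z
F(w) = (4 + 6*w)/(6*w) (F(w) = ((w + (3 - (-1 - 5*w - 3*0)))/(w + w))/3 = ((w + (3 - (-1 - 5*w + 0)))/((2*w)))/3 = ((w + (3 - (-1 - 5*w)))*(1/(2*w)))/3 = ((w + (3 + (1 + 5*w)))*(1/(2*w)))/3 = ((w + (4 + 5*w))*(1/(2*w)))/3 = ((4 + 6*w)*(1/(2*w)))/3 = ((4 + 6*w)/(2*w))/3 = (4 + 6*w)/(6*w))
F(4)*118 = ((2/3 + 4)/4)*118 = ((1/4)*(14/3))*118 = (7/6)*118 = 413/3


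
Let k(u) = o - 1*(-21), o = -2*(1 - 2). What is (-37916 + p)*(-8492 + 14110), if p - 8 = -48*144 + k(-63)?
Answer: -251669546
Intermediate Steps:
o = 2 (o = -2*(-1) = 2)
k(u) = 23 (k(u) = 2 - 1*(-21) = 2 + 21 = 23)
p = -6881 (p = 8 + (-48*144 + 23) = 8 + (-6912 + 23) = 8 - 6889 = -6881)
(-37916 + p)*(-8492 + 14110) = (-37916 - 6881)*(-8492 + 14110) = -44797*5618 = -251669546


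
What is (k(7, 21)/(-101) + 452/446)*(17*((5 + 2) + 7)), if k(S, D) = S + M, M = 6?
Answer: 4742626/22523 ≈ 210.57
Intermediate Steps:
k(S, D) = 6 + S (k(S, D) = S + 6 = 6 + S)
(k(7, 21)/(-101) + 452/446)*(17*((5 + 2) + 7)) = ((6 + 7)/(-101) + 452/446)*(17*((5 + 2) + 7)) = (13*(-1/101) + 452*(1/446))*(17*(7 + 7)) = (-13/101 + 226/223)*(17*14) = (19927/22523)*238 = 4742626/22523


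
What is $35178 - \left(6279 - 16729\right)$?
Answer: $45628$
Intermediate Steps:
$35178 - \left(6279 - 16729\right) = 35178 - -10450 = 35178 + 10450 = 45628$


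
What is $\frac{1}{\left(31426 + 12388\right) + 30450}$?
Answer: $\frac{1}{74264} \approx 1.3465 \cdot 10^{-5}$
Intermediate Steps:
$\frac{1}{\left(31426 + 12388\right) + 30450} = \frac{1}{43814 + 30450} = \frac{1}{74264}$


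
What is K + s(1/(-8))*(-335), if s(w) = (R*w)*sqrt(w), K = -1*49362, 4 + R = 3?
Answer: -49362 - 335*I*sqrt(2)/32 ≈ -49362.0 - 14.805*I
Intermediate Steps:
R = -1 (R = -4 + 3 = -1)
K = -49362
s(w) = -w**(3/2) (s(w) = (-w)*sqrt(w) = -w**(3/2))
K + s(1/(-8))*(-335) = -49362 - (1/(-8))**(3/2)*(-335) = -49362 - (-1/8)**(3/2)*(-335) = -49362 - (-1)*I*sqrt(2)/32*(-335) = -49362 + (I*sqrt(2)/32)*(-335) = -49362 - 335*I*sqrt(2)/32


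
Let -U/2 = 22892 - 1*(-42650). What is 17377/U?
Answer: -17377/131084 ≈ -0.13256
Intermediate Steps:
U = -131084 (U = -2*(22892 - 1*(-42650)) = -2*(22892 + 42650) = -2*65542 = -131084)
17377/U = 17377/(-131084) = 17377*(-1/131084) = -17377/131084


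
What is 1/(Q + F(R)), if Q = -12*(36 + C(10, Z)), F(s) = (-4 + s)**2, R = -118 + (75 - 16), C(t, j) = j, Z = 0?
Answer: 1/3537 ≈ 0.00028273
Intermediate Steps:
R = -59 (R = -118 + 59 = -59)
Q = -432 (Q = -12*(36 + 0) = -12*36 = -432)
1/(Q + F(R)) = 1/(-432 + (-4 - 59)**2) = 1/(-432 + (-63)**2) = 1/(-432 + 3969) = 1/3537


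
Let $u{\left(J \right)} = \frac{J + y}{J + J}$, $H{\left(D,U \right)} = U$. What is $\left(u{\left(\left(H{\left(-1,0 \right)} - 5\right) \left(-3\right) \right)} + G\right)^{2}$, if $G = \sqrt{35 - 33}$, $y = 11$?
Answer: $\frac{619}{225} + \frac{26 \sqrt{2}}{15} \approx 5.2024$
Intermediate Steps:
$G = \sqrt{2} \approx 1.4142$
$u{\left(J \right)} = \frac{11 + J}{2 J}$ ($u{\left(J \right)} = \frac{J + 11}{J + J} = \frac{11 + J}{2 J}$)
$\left(u{\left(\left(H{\left(-1,0 \right)} - 5\right) \left(-3\right) \right)} + G\right)^{2} = \left(\frac{11 + \left(0 - 5\right) \left(-3\right)}{2 \left(0 - 5\right) \left(-3\right)} + \sqrt{2}\right)^{2} = \left(\frac{11 - -15}{2 \left(\left(-5\right) \left(-3\right)\right)} + \sqrt{2}\right)^{2} = \left(\frac{11 + 15}{2 \cdot 15} + \sqrt{2}\right)^{2} = \left(\frac{1}{2} \cdot \frac{1}{15} \cdot 26 + \sqrt{2}\right)^{2} = \left(\frac{13}{15} + \sqrt{2}\right)^{2}$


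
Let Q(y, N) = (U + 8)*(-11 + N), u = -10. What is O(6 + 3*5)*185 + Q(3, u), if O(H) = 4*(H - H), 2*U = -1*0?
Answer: -168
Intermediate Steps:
U = 0 (U = (-1*0)/2 = (1/2)*0 = 0)
O(H) = 0 (O(H) = 4*0 = 0)
Q(y, N) = -88 + 8*N (Q(y, N) = (0 + 8)*(-11 + N) = 8*(-11 + N) = -88 + 8*N)
O(6 + 3*5)*185 + Q(3, u) = 0*185 + (-88 + 8*(-10)) = 0 + (-88 - 80) = 0 - 168 = -168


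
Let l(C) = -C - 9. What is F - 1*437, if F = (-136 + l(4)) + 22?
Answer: -564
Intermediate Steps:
l(C) = -9 - C
F = -127 (F = (-136 + (-9 - 1*4)) + 22 = (-136 + (-9 - 4)) + 22 = (-136 - 13) + 22 = -149 + 22 = -127)
F - 1*437 = -127 - 1*437 = -127 - 437 = -564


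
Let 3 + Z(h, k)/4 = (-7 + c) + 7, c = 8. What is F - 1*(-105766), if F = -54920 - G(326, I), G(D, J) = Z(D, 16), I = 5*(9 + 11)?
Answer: 50826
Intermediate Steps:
Z(h, k) = 20 (Z(h, k) = -12 + 4*((-7 + 8) + 7) = -12 + 4*(1 + 7) = -12 + 4*8 = -12 + 32 = 20)
I = 100 (I = 5*20 = 100)
G(D, J) = 20
F = -54940 (F = -54920 - 1*20 = -54920 - 20 = -54940)
F - 1*(-105766) = -54940 - 1*(-105766) = -54940 + 105766 = 50826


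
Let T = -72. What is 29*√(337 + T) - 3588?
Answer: -3588 + 29*√265 ≈ -3115.9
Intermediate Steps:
29*√(337 + T) - 3588 = 29*√(337 - 72) - 3588 = 29*√265 - 3588 = -3588 + 29*√265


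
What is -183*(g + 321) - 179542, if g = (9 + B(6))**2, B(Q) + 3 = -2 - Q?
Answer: -239017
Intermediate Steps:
B(Q) = -5 - Q (B(Q) = -3 + (-2 - Q) = -5 - Q)
g = 4 (g = (9 + (-5 - 1*6))**2 = (9 + (-5 - 6))**2 = (9 - 11)**2 = (-2)**2 = 4)
-183*(g + 321) - 179542 = -183*(4 + 321) - 179542 = -183*325 - 179542 = -59475 - 179542 = -239017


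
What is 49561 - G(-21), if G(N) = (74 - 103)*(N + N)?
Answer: 48343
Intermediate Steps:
G(N) = -58*N
49561 - G(-21) = 49561 - (-58)*(-21) = 49561 - 1*1218 = 49561 - 1218 = 48343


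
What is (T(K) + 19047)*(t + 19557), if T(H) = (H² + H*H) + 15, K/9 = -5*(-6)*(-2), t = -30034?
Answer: -6309898974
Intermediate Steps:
K = -540 (K = 9*(-5*(-6)*(-2)) = 9*(30*(-2)) = 9*(-60) = -540)
T(H) = 15 + 2*H² (T(H) = (H² + H²) + 15 = 2*H² + 15 = 15 + 2*H²)
(T(K) + 19047)*(t + 19557) = ((15 + 2*(-540)²) + 19047)*(-30034 + 19557) = ((15 + 2*291600) + 19047)*(-10477) = ((15 + 583200) + 19047)*(-10477) = (583215 + 19047)*(-10477) = 602262*(-10477) = -6309898974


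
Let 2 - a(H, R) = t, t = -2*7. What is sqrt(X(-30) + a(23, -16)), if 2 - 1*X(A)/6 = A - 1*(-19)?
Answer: sqrt(94) ≈ 9.6954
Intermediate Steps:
X(A) = -102 - 6*A (X(A) = 12 - 6*(A - 1*(-19)) = 12 - 6*(A + 19) = 12 - 6*(19 + A) = 12 + (-114 - 6*A) = -102 - 6*A)
t = -14
a(H, R) = 16 (a(H, R) = 2 - 1*(-14) = 2 + 14 = 16)
sqrt(X(-30) + a(23, -16)) = sqrt((-102 - 6*(-30)) + 16) = sqrt((-102 + 180) + 16) = sqrt(78 + 16) = sqrt(94)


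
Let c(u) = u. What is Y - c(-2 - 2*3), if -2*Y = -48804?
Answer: 24410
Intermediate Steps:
Y = 24402 (Y = -1/2*(-48804) = 24402)
Y - c(-2 - 2*3) = 24402 - (-2 - 2*3) = 24402 - (-2 - 6) = 24402 - 1*(-8) = 24402 + 8 = 24410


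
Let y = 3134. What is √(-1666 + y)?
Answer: 2*√367 ≈ 38.315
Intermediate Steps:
√(-1666 + y) = √(-1666 + 3134) = √1468 = 2*√367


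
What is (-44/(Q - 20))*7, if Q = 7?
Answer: 308/13 ≈ 23.692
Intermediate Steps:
(-44/(Q - 20))*7 = (-44/(7 - 20))*7 = (-44/(-13))*7 = -1/13*(-44)*7 = (44/13)*7 = 308/13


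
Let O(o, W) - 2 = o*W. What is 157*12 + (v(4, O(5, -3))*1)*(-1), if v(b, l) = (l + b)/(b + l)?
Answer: 1883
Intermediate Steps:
O(o, W) = 2 + W*o (O(o, W) = 2 + o*W = 2 + W*o)
v(b, l) = 1 (v(b, l) = (b + l)/(b + l) = 1)
157*12 + (v(4, O(5, -3))*1)*(-1) = 157*12 + (1*1)*(-1) = 1884 + 1*(-1) = 1884 - 1 = 1883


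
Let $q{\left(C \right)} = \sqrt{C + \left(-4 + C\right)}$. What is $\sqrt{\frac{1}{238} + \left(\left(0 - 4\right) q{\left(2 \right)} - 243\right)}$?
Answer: $\frac{i \sqrt{13764254}}{238} \approx 15.588 i$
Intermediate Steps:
$q{\left(C \right)} = \sqrt{-4 + 2 C}$
$\sqrt{\frac{1}{238} + \left(\left(0 - 4\right) q{\left(2 \right)} - 243\right)} = \sqrt{\frac{1}{238} - \left(243 - \left(0 - 4\right) \sqrt{-4 + 2 \cdot 2}\right)} = \sqrt{\frac{1}{238} - \left(243 + 4 \sqrt{-4 + 4}\right)} = \sqrt{\frac{1}{238} - \left(243 + 4 \sqrt{0}\right)} = \sqrt{\frac{1}{238} - 243} = \sqrt{- \frac{57833}{238}} = \frac{i \sqrt{13764254}}{238}$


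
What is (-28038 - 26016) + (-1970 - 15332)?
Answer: -71356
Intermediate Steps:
(-28038 - 26016) + (-1970 - 15332) = -54054 - 17302 = -71356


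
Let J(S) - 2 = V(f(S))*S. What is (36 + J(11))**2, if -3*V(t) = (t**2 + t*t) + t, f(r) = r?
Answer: 7123561/9 ≈ 7.9151e+5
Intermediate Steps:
V(t) = -2*t**2/3 - t/3 (V(t) = -((t**2 + t*t) + t)/3 = -((t**2 + t**2) + t)/3 = -(2*t**2 + t)/3 = -(t + 2*t**2)/3 = -2*t**2/3 - t/3)
J(S) = 2 - S**2*(1 + 2*S)/3 (J(S) = 2 + (-S*(1 + 2*S)/3)*S = 2 - S**2*(1 + 2*S)/3)
(36 + J(11))**2 = (36 + (2 - 2/3*11**3 - 1/3*11**2))**2 = (36 + (2 - 2/3*1331 - 1/3*121))**2 = (36 + (2 - 2662/3 - 121/3))**2 = (36 - 2777/3)**2 = (-2669/3)**2 = 7123561/9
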